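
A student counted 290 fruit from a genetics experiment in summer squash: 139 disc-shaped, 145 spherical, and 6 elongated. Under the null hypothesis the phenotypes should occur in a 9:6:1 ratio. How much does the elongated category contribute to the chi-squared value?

8.111

Expected counts for N = 290 under a 9:6:1 ratio (total parts = 16):
  disc-shaped: 290 × 9/16 = 163.125
  spherical: 290 × 6/16 = 108.75
  elongated: 290 × 1/16 = 18.125
Contribution of elongated: (6 − 18.125)² / 18.125 = 8.1112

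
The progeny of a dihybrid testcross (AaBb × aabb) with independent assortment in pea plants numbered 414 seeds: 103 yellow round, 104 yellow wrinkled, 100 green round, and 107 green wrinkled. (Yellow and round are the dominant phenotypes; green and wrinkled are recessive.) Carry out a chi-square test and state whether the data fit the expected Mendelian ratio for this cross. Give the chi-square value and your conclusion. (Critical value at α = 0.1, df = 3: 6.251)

A dihybrid testcross with independent assortment gives a 1:1:1:1 ratio.
The 1:1:1:1 ratio has 4 parts, so with N = 414 the expected counts are:
  yellow round: 414 × 1/4 = 103.5
  yellow wrinkled: 414 × 1/4 = 103.5
  green round: 414 × 1/4 = 103.5
  green wrinkled: 414 × 1/4 = 103.5
χ² = Σ (O − E)² / E
  yellow round: (103 − 103.5)² / 103.5 = 0.0024
  yellow wrinkled: (104 − 103.5)² / 103.5 = 0.0024
  green round: (100 − 103.5)² / 103.5 = 0.1184
  green wrinkled: (107 − 103.5)² / 103.5 = 0.1184
χ² = 0.0024 + 0.0024 + 0.1184 + 0.1184 = 0.2416 ≈ 0.242
Degrees of freedom = 4 − 1 = 3; critical value at α = 0.1 is 6.251.
Since 0.242 < 6.251, we fail to reject the null hypothesis — the data are consistent with the 1:1:1:1 ratio.

0.242; consistent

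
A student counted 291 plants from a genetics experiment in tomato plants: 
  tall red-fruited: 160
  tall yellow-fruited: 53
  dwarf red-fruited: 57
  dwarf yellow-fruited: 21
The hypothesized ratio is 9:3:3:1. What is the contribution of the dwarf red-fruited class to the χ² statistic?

Expected counts for N = 291 under a 9:3:3:1 ratio (total parts = 16):
  tall red-fruited: 291 × 9/16 = 163.6875
  tall yellow-fruited: 291 × 3/16 = 54.5625
  dwarf red-fruited: 291 × 3/16 = 54.5625
  dwarf yellow-fruited: 291 × 1/16 = 18.1875
Contribution of dwarf red-fruited: (57 − 54.5625)² / 54.5625 = 0.1089

0.109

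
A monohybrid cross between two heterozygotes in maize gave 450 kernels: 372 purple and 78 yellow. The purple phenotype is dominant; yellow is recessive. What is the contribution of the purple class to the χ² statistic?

3.527

For a monohybrid cross between heterozygotes with complete dominance, the expected phenotypic ratio is 3:1.
Total ratio parts = 4. Expected numbers out of 450:
  purple: 450 × 3/4 = 337.5
  yellow: 450 × 1/4 = 112.5
Contribution of purple: (372 − 337.5)² / 337.5 = 3.5267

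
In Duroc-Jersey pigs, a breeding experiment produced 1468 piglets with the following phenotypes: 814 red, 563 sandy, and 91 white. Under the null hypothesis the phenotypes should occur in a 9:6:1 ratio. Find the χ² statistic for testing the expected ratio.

Under the 9:6:1 hypothesis (Σ ratio = 16, N = 1468):
  red: 1468 × 9/16 = 825.75
  sandy: 1468 × 6/16 = 550.5
  white: 1468 × 1/16 = 91.75
χ² = Σ (O − E)² / E
  red: (814 − 825.75)² / 825.75 = 0.1672
  sandy: (563 − 550.5)² / 550.5 = 0.2838
  white: (91 − 91.75)² / 91.75 = 0.0061
χ² = 0.1672 + 0.2838 + 0.0061 = 0.4571 ≈ 0.457

0.457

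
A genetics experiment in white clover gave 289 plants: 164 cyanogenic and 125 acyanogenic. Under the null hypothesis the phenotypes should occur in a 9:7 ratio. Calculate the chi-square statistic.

0.029

The 9:7 ratio has 16 parts, so with N = 289 the expected counts are:
  cyanogenic: 289 × 9/16 = 162.5625
  acyanogenic: 289 × 7/16 = 126.4375
χ² = Σ (O − E)² / E
  cyanogenic: (164 − 162.5625)² / 162.5625 = 0.0127
  acyanogenic: (125 − 126.4375)² / 126.4375 = 0.0163
χ² = 0.0127 + 0.0163 = 0.029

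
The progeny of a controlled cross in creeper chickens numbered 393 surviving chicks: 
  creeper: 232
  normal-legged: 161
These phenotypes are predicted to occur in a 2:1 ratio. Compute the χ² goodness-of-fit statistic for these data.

The 2:1 ratio has 3 parts, so with N = 393 the expected counts are:
  creeper: 393 × 2/3 = 262
  normal-legged: 393 × 1/3 = 131
χ² = Σ (O − E)² / E
  creeper: (232 − 262)² / 262 = 3.4351
  normal-legged: (161 − 131)² / 131 = 6.8702
χ² = 3.4351 + 6.8702 = 10.3053 ≈ 10.305

10.305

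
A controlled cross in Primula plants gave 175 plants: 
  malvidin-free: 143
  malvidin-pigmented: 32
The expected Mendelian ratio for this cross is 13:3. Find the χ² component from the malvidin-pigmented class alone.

Under the 13:3 hypothesis (Σ ratio = 16, N = 175):
  malvidin-free: 175 × 13/16 = 142.1875
  malvidin-pigmented: 175 × 3/16 = 32.8125
Contribution of malvidin-pigmented: (32 − 32.8125)² / 32.8125 = 0.0201

0.020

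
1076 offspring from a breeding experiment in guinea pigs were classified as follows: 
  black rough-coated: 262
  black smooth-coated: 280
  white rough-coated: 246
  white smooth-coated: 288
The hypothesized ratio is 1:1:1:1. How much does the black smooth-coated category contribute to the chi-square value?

The 1:1:1:1 ratio has 4 parts, so with N = 1076 the expected counts are:
  black rough-coated: 1076 × 1/4 = 269
  black smooth-coated: 1076 × 1/4 = 269
  white rough-coated: 1076 × 1/4 = 269
  white smooth-coated: 1076 × 1/4 = 269
Contribution of black smooth-coated: (280 − 269)² / 269 = 0.4498

0.450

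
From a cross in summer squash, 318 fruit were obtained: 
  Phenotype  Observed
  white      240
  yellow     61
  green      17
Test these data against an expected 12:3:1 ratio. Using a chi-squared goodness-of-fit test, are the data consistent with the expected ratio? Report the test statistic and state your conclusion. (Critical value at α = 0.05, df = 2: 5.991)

0.457; consistent

The 12:3:1 ratio has 16 parts, so with N = 318 the expected counts are:
  white: 318 × 12/16 = 238.5
  yellow: 318 × 3/16 = 59.625
  green: 318 × 1/16 = 19.875
χ² = Σ (O − E)² / E
  white: (240 − 238.5)² / 238.5 = 0.0094
  yellow: (61 − 59.625)² / 59.625 = 0.0317
  green: (17 − 19.875)² / 19.875 = 0.4159
χ² = 0.0094 + 0.0317 + 0.4159 = 0.457
Degrees of freedom = 3 − 1 = 2; critical value at α = 0.05 is 5.991.
Since 0.457 < 5.991, we fail to reject the null hypothesis — the data are consistent with the 12:3:1 ratio.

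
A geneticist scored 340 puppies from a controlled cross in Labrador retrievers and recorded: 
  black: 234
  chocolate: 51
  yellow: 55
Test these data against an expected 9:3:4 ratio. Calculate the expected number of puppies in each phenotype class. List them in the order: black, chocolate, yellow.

Total ratio parts = 16. Expected numbers out of 340:
  black: 340 × 9/16 = 191.25
  chocolate: 340 × 3/16 = 63.75
  yellow: 340 × 4/16 = 85

191.25, 63.75, 85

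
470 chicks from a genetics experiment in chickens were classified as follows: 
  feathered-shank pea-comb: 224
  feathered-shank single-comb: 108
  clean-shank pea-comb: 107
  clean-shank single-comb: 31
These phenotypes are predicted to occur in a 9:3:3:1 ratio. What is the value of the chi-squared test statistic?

Expected counts for N = 470 under a 9:3:3:1 ratio (total parts = 16):
  feathered-shank pea-comb: 470 × 9/16 = 264.375
  feathered-shank single-comb: 470 × 3/16 = 88.125
  clean-shank pea-comb: 470 × 3/16 = 88.125
  clean-shank single-comb: 470 × 1/16 = 29.375
χ² = Σ (O − E)² / E
  feathered-shank pea-comb: (224 − 264.375)² / 264.375 = 6.1660
  feathered-shank single-comb: (108 − 88.125)² / 88.125 = 4.4824
  clean-shank pea-comb: (107 − 88.125)² / 88.125 = 4.0427
  clean-shank single-comb: (31 − 29.375)² / 29.375 = 0.0899
χ² = 6.1660 + 4.4824 + 4.0427 + 0.0899 = 14.781

14.781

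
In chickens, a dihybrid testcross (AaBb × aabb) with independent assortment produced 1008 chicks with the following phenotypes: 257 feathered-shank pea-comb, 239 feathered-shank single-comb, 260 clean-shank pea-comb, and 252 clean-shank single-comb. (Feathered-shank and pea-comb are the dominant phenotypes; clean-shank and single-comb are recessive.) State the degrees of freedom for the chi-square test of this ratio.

3

A dihybrid testcross with independent assortment gives a 1:1:1:1 ratio.
A goodness-of-fit test with 4 phenotype classes has df = 4 − 1 = 3.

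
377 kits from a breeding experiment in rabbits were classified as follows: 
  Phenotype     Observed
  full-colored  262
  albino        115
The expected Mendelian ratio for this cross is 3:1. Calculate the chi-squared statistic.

The 3:1 ratio has 4 parts, so with N = 377 the expected counts are:
  full-colored: 377 × 3/4 = 282.75
  albino: 377 × 1/4 = 94.25
χ² = Σ (O − E)² / E
  full-colored: (262 − 282.75)² / 282.75 = 1.5228
  albino: (115 − 94.25)² / 94.25 = 4.5683
χ² = 1.5228 + 4.5683 = 6.0911 ≈ 6.091

6.091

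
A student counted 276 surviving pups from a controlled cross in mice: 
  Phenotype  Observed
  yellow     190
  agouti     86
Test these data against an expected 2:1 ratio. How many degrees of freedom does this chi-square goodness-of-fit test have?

1

A goodness-of-fit test with 2 phenotype classes has df = 2 − 1 = 1.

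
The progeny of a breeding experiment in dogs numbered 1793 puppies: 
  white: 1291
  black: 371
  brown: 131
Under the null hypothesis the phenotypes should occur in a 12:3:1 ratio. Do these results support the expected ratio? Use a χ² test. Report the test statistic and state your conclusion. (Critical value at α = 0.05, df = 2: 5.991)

8.954; not consistent

Under the 12:3:1 hypothesis (Σ ratio = 16, N = 1793):
  white: 1793 × 12/16 = 1344.75
  black: 1793 × 3/16 = 336.1875
  brown: 1793 × 1/16 = 112.0625
χ² = Σ (O − E)² / E
  white: (1291 − 1344.75)² / 1344.75 = 2.1484
  black: (371 − 336.1875)² / 336.1875 = 3.6049
  brown: (131 − 112.0625)² / 112.0625 = 3.2003
χ² = 2.1484 + 3.6049 + 3.2003 = 8.9536 ≈ 8.954
Degrees of freedom = 3 − 1 = 2; critical value at α = 0.05 is 5.991.
Since 8.954 > 5.991, we reject the null hypothesis — the data do not fit the 12:3:1 ratio.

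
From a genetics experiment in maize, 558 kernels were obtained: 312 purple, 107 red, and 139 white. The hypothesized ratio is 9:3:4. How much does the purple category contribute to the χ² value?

Under the 9:3:4 hypothesis (Σ ratio = 16, N = 558):
  purple: 558 × 9/16 = 313.875
  red: 558 × 3/16 = 104.625
  white: 558 × 4/16 = 139.5
Contribution of purple: (312 − 313.875)² / 313.875 = 0.0112

0.011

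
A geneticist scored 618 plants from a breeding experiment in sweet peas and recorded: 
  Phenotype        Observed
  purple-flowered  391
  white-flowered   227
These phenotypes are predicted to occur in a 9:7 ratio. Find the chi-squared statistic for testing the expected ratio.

Expected counts for N = 618 under a 9:7 ratio (total parts = 16):
  purple-flowered: 618 × 9/16 = 347.625
  white-flowered: 618 × 7/16 = 270.375
χ² = Σ (O − E)² / E
  purple-flowered: (391 − 347.625)² / 347.625 = 5.4121
  white-flowered: (227 − 270.375)² / 270.375 = 6.9584
χ² = 5.4121 + 6.9584 = 12.3705 ≈ 12.371

12.371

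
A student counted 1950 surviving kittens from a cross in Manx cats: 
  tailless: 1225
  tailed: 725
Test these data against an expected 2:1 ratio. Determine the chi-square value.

12.981

Expected counts for N = 1950 under a 2:1 ratio (total parts = 3):
  tailless: 1950 × 2/3 = 1300
  tailed: 1950 × 1/3 = 650
χ² = Σ (O − E)² / E
  tailless: (1225 − 1300)² / 1300 = 4.3269
  tailed: (725 − 650)² / 650 = 8.6538
χ² = 4.3269 + 8.6538 = 12.9807 ≈ 12.981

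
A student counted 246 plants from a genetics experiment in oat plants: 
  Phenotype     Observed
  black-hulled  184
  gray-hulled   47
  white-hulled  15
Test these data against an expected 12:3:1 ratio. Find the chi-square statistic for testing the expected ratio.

0.027

Under the 12:3:1 hypothesis (Σ ratio = 16, N = 246):
  black-hulled: 246 × 12/16 = 184.5
  gray-hulled: 246 × 3/16 = 46.125
  white-hulled: 246 × 1/16 = 15.375
χ² = Σ (O − E)² / E
  black-hulled: (184 − 184.5)² / 184.5 = 0.0014
  gray-hulled: (47 − 46.125)² / 46.125 = 0.0166
  white-hulled: (15 − 15.375)² / 15.375 = 0.0091
χ² = 0.0014 + 0.0166 + 0.0091 = 0.0271 ≈ 0.027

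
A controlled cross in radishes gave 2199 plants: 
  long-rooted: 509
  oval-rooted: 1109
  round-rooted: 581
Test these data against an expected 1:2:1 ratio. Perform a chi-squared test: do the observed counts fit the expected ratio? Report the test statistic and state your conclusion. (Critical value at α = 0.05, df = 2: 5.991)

The 1:2:1 ratio has 4 parts, so with N = 2199 the expected counts are:
  long-rooted: 2199 × 1/4 = 549.75
  oval-rooted: 2199 × 2/4 = 1099.5
  round-rooted: 2199 × 1/4 = 549.75
χ² = Σ (O − E)² / E
  long-rooted: (509 − 549.75)² / 549.75 = 3.0206
  oval-rooted: (1109 − 1099.5)² / 1099.5 = 0.0821
  round-rooted: (581 − 549.75)² / 549.75 = 1.7764
χ² = 3.0206 + 0.0821 + 1.7764 = 4.8791 ≈ 4.879
Degrees of freedom = 3 − 1 = 2; critical value at α = 0.05 is 5.991.
Since 4.879 < 5.991, we fail to reject the null hypothesis — the data are consistent with the 1:2:1 ratio.

4.879; consistent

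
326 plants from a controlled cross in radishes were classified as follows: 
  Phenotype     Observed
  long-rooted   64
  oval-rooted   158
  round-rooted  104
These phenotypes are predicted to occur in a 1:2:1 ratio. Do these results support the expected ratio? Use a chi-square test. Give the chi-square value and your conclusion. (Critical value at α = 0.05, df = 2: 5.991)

Total ratio parts = 4. Expected numbers out of 326:
  long-rooted: 326 × 1/4 = 81.5
  oval-rooted: 326 × 2/4 = 163
  round-rooted: 326 × 1/4 = 81.5
χ² = Σ (O − E)² / E
  long-rooted: (64 − 81.5)² / 81.5 = 3.7577
  oval-rooted: (158 − 163)² / 163 = 0.1534
  round-rooted: (104 − 81.5)² / 81.5 = 6.2117
χ² = 3.7577 + 0.1534 + 6.2117 = 10.1228 ≈ 10.123
Degrees of freedom = 3 − 1 = 2; critical value at α = 0.05 is 5.991.
Since 10.123 > 5.991, we reject the null hypothesis — the data do not fit the 1:2:1 ratio.

10.123; not consistent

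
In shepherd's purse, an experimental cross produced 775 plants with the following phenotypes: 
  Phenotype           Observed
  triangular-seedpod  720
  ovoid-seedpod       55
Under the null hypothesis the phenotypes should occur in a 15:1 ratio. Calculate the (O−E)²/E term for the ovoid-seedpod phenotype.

0.889

The 15:1 ratio has 16 parts, so with N = 775 the expected counts are:
  triangular-seedpod: 775 × 15/16 = 726.5625
  ovoid-seedpod: 775 × 1/16 = 48.4375
Contribution of ovoid-seedpod: (55 − 48.4375)² / 48.4375 = 0.8891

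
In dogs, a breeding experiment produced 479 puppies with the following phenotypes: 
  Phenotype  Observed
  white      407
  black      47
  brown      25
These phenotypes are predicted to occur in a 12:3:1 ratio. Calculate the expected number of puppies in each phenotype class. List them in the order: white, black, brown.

359.25, 89.8125, 29.9375

Under the 12:3:1 hypothesis (Σ ratio = 16, N = 479):
  white: 479 × 12/16 = 359.25
  black: 479 × 3/16 = 89.8125
  brown: 479 × 1/16 = 29.9375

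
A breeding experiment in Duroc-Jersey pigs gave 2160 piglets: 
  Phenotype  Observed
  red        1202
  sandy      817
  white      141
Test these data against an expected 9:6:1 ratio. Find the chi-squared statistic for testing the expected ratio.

0.466

Expected counts for N = 2160 under a 9:6:1 ratio (total parts = 16):
  red: 2160 × 9/16 = 1215
  sandy: 2160 × 6/16 = 810
  white: 2160 × 1/16 = 135
χ² = Σ (O − E)² / E
  red: (1202 − 1215)² / 1215 = 0.1391
  sandy: (817 − 810)² / 810 = 0.0605
  white: (141 − 135)² / 135 = 0.2667
χ² = 0.1391 + 0.0605 + 0.2667 = 0.4663 ≈ 0.466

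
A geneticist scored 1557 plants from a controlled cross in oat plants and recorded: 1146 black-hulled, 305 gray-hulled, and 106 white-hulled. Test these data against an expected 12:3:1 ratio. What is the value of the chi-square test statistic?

1.765

The 12:3:1 ratio has 16 parts, so with N = 1557 the expected counts are:
  black-hulled: 1557 × 12/16 = 1167.75
  gray-hulled: 1557 × 3/16 = 291.9375
  white-hulled: 1557 × 1/16 = 97.3125
χ² = Σ (O − E)² / E
  black-hulled: (1146 − 1167.75)² / 1167.75 = 0.4051
  gray-hulled: (305 − 291.9375)² / 291.9375 = 0.5845
  white-hulled: (106 − 97.3125)² / 97.3125 = 0.7756
χ² = 0.4051 + 0.5845 + 0.7756 = 1.7652 ≈ 1.765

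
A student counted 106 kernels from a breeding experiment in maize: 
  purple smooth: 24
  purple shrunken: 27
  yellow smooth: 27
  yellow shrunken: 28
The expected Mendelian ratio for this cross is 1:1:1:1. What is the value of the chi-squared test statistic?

Expected counts for N = 106 under a 1:1:1:1 ratio (total parts = 4):
  purple smooth: 106 × 1/4 = 26.5
  purple shrunken: 106 × 1/4 = 26.5
  yellow smooth: 106 × 1/4 = 26.5
  yellow shrunken: 106 × 1/4 = 26.5
χ² = Σ (O − E)² / E
  purple smooth: (24 − 26.5)² / 26.5 = 0.2358
  purple shrunken: (27 − 26.5)² / 26.5 = 0.0094
  yellow smooth: (27 − 26.5)² / 26.5 = 0.0094
  yellow shrunken: (28 − 26.5)² / 26.5 = 0.0849
χ² = 0.2358 + 0.0094 + 0.0094 + 0.0849 = 0.3395 ≈ 0.340

0.340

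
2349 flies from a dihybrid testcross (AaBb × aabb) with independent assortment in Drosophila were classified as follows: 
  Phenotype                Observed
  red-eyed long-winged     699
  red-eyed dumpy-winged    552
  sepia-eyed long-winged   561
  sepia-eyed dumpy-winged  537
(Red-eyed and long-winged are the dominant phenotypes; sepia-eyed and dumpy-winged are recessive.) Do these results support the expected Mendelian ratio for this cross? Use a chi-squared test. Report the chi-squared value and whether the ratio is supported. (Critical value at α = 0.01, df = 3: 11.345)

A dihybrid testcross with independent assortment gives a 1:1:1:1 ratio.
Under the 1:1:1:1 hypothesis (Σ ratio = 4, N = 2349):
  red-eyed long-winged: 2349 × 1/4 = 587.25
  red-eyed dumpy-winged: 2349 × 1/4 = 587.25
  sepia-eyed long-winged: 2349 × 1/4 = 587.25
  sepia-eyed dumpy-winged: 2349 × 1/4 = 587.25
χ² = Σ (O − E)² / E
  red-eyed long-winged: (699 − 587.25)² / 587.25 = 21.2653
  red-eyed dumpy-winged: (552 − 587.25)² / 587.25 = 2.1159
  sepia-eyed long-winged: (561 − 587.25)² / 587.25 = 1.1734
  sepia-eyed dumpy-winged: (537 − 587.25)² / 587.25 = 4.2998
χ² = 21.2653 + 2.1159 + 1.1734 + 4.2998 = 28.8544 ≈ 28.854
Degrees of freedom = 4 − 1 = 3; critical value at α = 0.01 is 11.345.
Since 28.854 > 11.345, we reject the null hypothesis — the data do not fit the 1:1:1:1 ratio.

28.854; not consistent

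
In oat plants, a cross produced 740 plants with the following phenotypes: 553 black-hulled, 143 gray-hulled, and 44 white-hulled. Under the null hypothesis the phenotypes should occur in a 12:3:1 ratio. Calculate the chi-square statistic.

The 12:3:1 ratio has 16 parts, so with N = 740 the expected counts are:
  black-hulled: 740 × 12/16 = 555
  gray-hulled: 740 × 3/16 = 138.75
  white-hulled: 740 × 1/16 = 46.25
χ² = Σ (O − E)² / E
  black-hulled: (553 − 555)² / 555 = 0.0072
  gray-hulled: (143 − 138.75)² / 138.75 = 0.1302
  white-hulled: (44 − 46.25)² / 46.25 = 0.1095
χ² = 0.0072 + 0.1302 + 0.1095 = 0.2469 ≈ 0.247

0.247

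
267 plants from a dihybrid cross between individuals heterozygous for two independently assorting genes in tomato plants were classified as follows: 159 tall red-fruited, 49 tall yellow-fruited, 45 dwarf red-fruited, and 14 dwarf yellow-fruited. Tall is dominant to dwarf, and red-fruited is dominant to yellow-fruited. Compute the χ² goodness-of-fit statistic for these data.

A dihybrid F₂ with independent assortment and complete dominance at both loci gives a 9:3:3:1 phenotypic ratio.
Expected counts for N = 267 under a 9:3:3:1 ratio (total parts = 16):
  tall red-fruited: 267 × 9/16 = 150.1875
  tall yellow-fruited: 267 × 3/16 = 50.0625
  dwarf red-fruited: 267 × 3/16 = 50.0625
  dwarf yellow-fruited: 267 × 1/16 = 16.6875
χ² = Σ (O − E)² / E
  tall red-fruited: (159 − 150.1875)² / 150.1875 = 0.5171
  tall yellow-fruited: (49 − 50.0625)² / 50.0625 = 0.0225
  dwarf red-fruited: (45 − 50.0625)² / 50.0625 = 0.5119
  dwarf yellow-fruited: (14 − 16.6875)² / 16.6875 = 0.4328
χ² = 0.5171 + 0.0225 + 0.5119 + 0.4328 = 1.4843 ≈ 1.484

1.484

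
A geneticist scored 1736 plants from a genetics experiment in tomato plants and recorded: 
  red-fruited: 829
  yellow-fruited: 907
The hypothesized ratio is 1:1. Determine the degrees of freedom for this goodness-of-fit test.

1

A goodness-of-fit test with 2 phenotype classes has df = 2 − 1 = 1.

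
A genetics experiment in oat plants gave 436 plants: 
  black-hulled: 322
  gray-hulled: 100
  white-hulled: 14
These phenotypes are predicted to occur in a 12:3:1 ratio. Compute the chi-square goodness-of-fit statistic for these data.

The 12:3:1 ratio has 16 parts, so with N = 436 the expected counts are:
  black-hulled: 436 × 12/16 = 327
  gray-hulled: 436 × 3/16 = 81.75
  white-hulled: 436 × 1/16 = 27.25
χ² = Σ (O − E)² / E
  black-hulled: (322 − 327)² / 327 = 0.0765
  gray-hulled: (100 − 81.75)² / 81.75 = 4.0742
  white-hulled: (14 − 27.25)² / 27.25 = 6.4427
χ² = 0.0765 + 4.0742 + 6.4427 = 10.5934 ≈ 10.593

10.593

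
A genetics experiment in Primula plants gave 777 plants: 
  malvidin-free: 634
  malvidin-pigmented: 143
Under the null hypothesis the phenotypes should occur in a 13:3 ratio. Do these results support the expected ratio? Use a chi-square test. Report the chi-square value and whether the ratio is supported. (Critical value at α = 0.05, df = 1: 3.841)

0.061; consistent

Expected counts for N = 777 under a 13:3 ratio (total parts = 16):
  malvidin-free: 777 × 13/16 = 631.3125
  malvidin-pigmented: 777 × 3/16 = 145.6875
χ² = Σ (O − E)² / E
  malvidin-free: (634 − 631.3125)² / 631.3125 = 0.0114
  malvidin-pigmented: (143 − 145.6875)² / 145.6875 = 0.0496
χ² = 0.0114 + 0.0496 = 0.061
Degrees of freedom = 2 − 1 = 1; critical value at α = 0.05 is 3.841.
Since 0.061 < 3.841, we fail to reject the null hypothesis — the data are consistent with the 13:3 ratio.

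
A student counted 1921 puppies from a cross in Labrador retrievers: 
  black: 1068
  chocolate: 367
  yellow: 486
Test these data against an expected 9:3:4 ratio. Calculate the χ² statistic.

0.344

Expected counts for N = 1921 under a 9:3:4 ratio (total parts = 16):
  black: 1921 × 9/16 = 1080.5625
  chocolate: 1921 × 3/16 = 360.1875
  yellow: 1921 × 4/16 = 480.25
χ² = Σ (O − E)² / E
  black: (1068 − 1080.5625)² / 1080.5625 = 0.1461
  chocolate: (367 − 360.1875)² / 360.1875 = 0.1288
  yellow: (486 − 480.25)² / 480.25 = 0.0688
χ² = 0.1461 + 0.1288 + 0.0688 = 0.3437 ≈ 0.344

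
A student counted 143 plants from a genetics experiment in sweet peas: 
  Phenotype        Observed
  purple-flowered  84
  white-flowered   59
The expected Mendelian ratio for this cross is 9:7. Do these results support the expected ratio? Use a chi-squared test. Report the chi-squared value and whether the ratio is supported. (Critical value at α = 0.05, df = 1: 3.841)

Expected counts for N = 143 under a 9:7 ratio (total parts = 16):
  purple-flowered: 143 × 9/16 = 80.4375
  white-flowered: 143 × 7/16 = 62.5625
χ² = Σ (O − E)² / E
  purple-flowered: (84 − 80.4375)² / 80.4375 = 0.1578
  white-flowered: (59 − 62.5625)² / 62.5625 = 0.2029
χ² = 0.1578 + 0.2029 = 0.3607 ≈ 0.361
Degrees of freedom = 2 − 1 = 1; critical value at α = 0.05 is 3.841.
Since 0.361 < 3.841, we fail to reject the null hypothesis — the data are consistent with the 9:7 ratio.

0.361; consistent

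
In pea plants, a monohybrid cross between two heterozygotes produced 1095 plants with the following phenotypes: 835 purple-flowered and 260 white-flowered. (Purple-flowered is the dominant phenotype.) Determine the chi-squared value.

For a monohybrid cross between heterozygotes with complete dominance, the expected phenotypic ratio is 3:1.
The 3:1 ratio has 4 parts, so with N = 1095 the expected counts are:
  purple-flowered: 1095 × 3/4 = 821.25
  white-flowered: 1095 × 1/4 = 273.75
χ² = Σ (O − E)² / E
  purple-flowered: (835 − 821.25)² / 821.25 = 0.2302
  white-flowered: (260 − 273.75)² / 273.75 = 0.6906
χ² = 0.2302 + 0.6906 = 0.9208 ≈ 0.921

0.921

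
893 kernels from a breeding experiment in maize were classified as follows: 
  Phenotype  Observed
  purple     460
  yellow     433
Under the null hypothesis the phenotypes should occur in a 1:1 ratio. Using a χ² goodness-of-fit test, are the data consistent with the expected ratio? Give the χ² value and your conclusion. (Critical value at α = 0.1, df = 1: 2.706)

0.816; consistent

Under the 1:1 hypothesis (Σ ratio = 2, N = 893):
  purple: 893 × 1/2 = 446.5
  yellow: 893 × 1/2 = 446.5
χ² = Σ (O − E)² / E
  purple: (460 − 446.5)² / 446.5 = 0.4082
  yellow: (433 − 446.5)² / 446.5 = 0.4082
χ² = 0.4082 + 0.4082 = 0.8164 ≈ 0.816
Degrees of freedom = 2 − 1 = 1; critical value at α = 0.1 is 2.706.
Since 0.816 < 2.706, we fail to reject the null hypothesis — the data are consistent with the 1:1 ratio.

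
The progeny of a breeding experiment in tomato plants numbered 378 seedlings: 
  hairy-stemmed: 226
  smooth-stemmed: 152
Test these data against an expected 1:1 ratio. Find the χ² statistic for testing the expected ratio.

Under the 1:1 hypothesis (Σ ratio = 2, N = 378):
  hairy-stemmed: 378 × 1/2 = 189
  smooth-stemmed: 378 × 1/2 = 189
χ² = Σ (O − E)² / E
  hairy-stemmed: (226 − 189)² / 189 = 7.2434
  smooth-stemmed: (152 − 189)² / 189 = 7.2434
χ² = 7.2434 + 7.2434 = 14.4868 ≈ 14.487

14.487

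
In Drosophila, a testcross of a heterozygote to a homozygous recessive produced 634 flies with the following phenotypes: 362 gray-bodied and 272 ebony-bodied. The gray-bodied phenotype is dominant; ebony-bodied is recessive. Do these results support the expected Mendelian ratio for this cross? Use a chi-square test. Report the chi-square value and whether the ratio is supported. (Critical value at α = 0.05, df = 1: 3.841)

12.776; not consistent

A testcross of a heterozygote (Aa × aa) gives a 1:1 phenotypic ratio.
The 1:1 ratio has 2 parts, so with N = 634 the expected counts are:
  gray-bodied: 634 × 1/2 = 317
  ebony-bodied: 634 × 1/2 = 317
χ² = Σ (O − E)² / E
  gray-bodied: (362 − 317)² / 317 = 6.3880
  ebony-bodied: (272 − 317)² / 317 = 6.3880
χ² = 6.3880 + 6.3880 = 12.776
Degrees of freedom = 2 − 1 = 1; critical value at α = 0.05 is 3.841.
Since 12.776 > 3.841, we reject the null hypothesis — the data do not fit the 1:1 ratio.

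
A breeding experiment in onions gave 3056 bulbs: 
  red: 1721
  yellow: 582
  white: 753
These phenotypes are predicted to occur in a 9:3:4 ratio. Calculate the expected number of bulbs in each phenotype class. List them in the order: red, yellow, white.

1719, 573, 764

Expected counts for N = 3056 under a 9:3:4 ratio (total parts = 16):
  red: 3056 × 9/16 = 1719
  yellow: 3056 × 3/16 = 573
  white: 3056 × 4/16 = 764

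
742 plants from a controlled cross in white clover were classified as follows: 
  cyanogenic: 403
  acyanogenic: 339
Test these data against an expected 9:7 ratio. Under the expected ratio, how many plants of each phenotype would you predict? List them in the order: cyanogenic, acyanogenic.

417.375, 324.625

Under the 9:7 hypothesis (Σ ratio = 16, N = 742):
  cyanogenic: 742 × 9/16 = 417.375
  acyanogenic: 742 × 7/16 = 324.625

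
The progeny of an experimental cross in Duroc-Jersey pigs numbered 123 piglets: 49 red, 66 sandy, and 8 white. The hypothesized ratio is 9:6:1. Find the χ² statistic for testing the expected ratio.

The 9:6:1 ratio has 16 parts, so with N = 123 the expected counts are:
  red: 123 × 9/16 = 69.1875
  sandy: 123 × 6/16 = 46.125
  white: 123 × 1/16 = 7.6875
χ² = Σ (O − E)² / E
  red: (49 − 69.1875)² / 69.1875 = 5.8903
  sandy: (66 − 46.125)² / 46.125 = 8.5640
  white: (8 − 7.6875)² / 7.6875 = 0.0127
χ² = 5.8903 + 8.5640 + 0.0127 = 14.467

14.467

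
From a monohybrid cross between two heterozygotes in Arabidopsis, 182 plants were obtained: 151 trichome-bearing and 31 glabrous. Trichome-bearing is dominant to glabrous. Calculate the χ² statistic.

6.161

For a monohybrid cross between heterozygotes with complete dominance, the expected phenotypic ratio is 3:1.
Expected counts for N = 182 under a 3:1 ratio (total parts = 4):
  trichome-bearing: 182 × 3/4 = 136.5
  glabrous: 182 × 1/4 = 45.5
χ² = Σ (O − E)² / E
  trichome-bearing: (151 − 136.5)² / 136.5 = 1.5403
  glabrous: (31 − 45.5)² / 45.5 = 4.6209
χ² = 1.5403 + 4.6209 = 6.1612 ≈ 6.161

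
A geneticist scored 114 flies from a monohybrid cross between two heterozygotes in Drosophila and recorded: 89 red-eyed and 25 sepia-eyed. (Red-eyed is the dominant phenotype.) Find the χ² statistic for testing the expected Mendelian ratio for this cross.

0.573

For a monohybrid cross between heterozygotes with complete dominance, the expected phenotypic ratio is 3:1.
Expected counts for N = 114 under a 3:1 ratio (total parts = 4):
  red-eyed: 114 × 3/4 = 85.5
  sepia-eyed: 114 × 1/4 = 28.5
χ² = Σ (O − E)² / E
  red-eyed: (89 − 85.5)² / 85.5 = 0.1433
  sepia-eyed: (25 − 28.5)² / 28.5 = 0.4298
χ² = 0.1433 + 0.4298 = 0.5731 ≈ 0.573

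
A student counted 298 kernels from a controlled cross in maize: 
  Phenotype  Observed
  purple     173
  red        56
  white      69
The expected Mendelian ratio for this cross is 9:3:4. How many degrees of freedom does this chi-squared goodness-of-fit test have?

A goodness-of-fit test with 3 phenotype classes has df = 3 − 1 = 2.

2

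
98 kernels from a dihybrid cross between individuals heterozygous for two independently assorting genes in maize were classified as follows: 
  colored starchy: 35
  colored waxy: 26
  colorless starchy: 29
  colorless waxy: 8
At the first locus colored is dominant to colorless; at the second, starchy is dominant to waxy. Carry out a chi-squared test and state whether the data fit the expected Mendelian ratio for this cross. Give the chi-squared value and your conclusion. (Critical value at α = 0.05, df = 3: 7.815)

17.229; not consistent

A dihybrid F₂ with independent assortment and complete dominance at both loci gives a 9:3:3:1 phenotypic ratio.
Total ratio parts = 16. Expected numbers out of 98:
  colored starchy: 98 × 9/16 = 55.125
  colored waxy: 98 × 3/16 = 18.375
  colorless starchy: 98 × 3/16 = 18.375
  colorless waxy: 98 × 1/16 = 6.125
χ² = Σ (O − E)² / E
  colored starchy: (35 − 55.125)² / 55.125 = 7.3472
  colored waxy: (26 − 18.375)² / 18.375 = 3.1641
  colorless starchy: (29 − 18.375)² / 18.375 = 6.1437
  colorless waxy: (8 − 6.125)² / 6.125 = 0.5740
χ² = 7.3472 + 3.1641 + 6.1437 + 0.5740 = 17.229
Degrees of freedom = 4 − 1 = 3; critical value at α = 0.05 is 7.815.
Since 17.229 > 7.815, we reject the null hypothesis — the data do not fit the 9:3:3:1 ratio.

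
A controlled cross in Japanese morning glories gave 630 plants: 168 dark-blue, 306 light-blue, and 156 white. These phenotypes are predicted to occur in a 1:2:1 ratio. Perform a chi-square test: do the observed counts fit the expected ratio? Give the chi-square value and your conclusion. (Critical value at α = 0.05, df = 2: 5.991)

0.971; consistent

Under the 1:2:1 hypothesis (Σ ratio = 4, N = 630):
  dark-blue: 630 × 1/4 = 157.5
  light-blue: 630 × 2/4 = 315
  white: 630 × 1/4 = 157.5
χ² = Σ (O − E)² / E
  dark-blue: (168 − 157.5)² / 157.5 = 0.7000
  light-blue: (306 − 315)² / 315 = 0.2571
  white: (156 − 157.5)² / 157.5 = 0.0143
χ² = 0.7000 + 0.2571 + 0.0143 = 0.9714 ≈ 0.971
Degrees of freedom = 3 − 1 = 2; critical value at α = 0.05 is 5.991.
Since 0.971 < 5.991, we fail to reject the null hypothesis — the data are consistent with the 1:2:1 ratio.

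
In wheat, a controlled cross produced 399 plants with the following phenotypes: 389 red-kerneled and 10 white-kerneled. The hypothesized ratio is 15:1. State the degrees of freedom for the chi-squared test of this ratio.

1

A goodness-of-fit test with 2 phenotype classes has df = 2 − 1 = 1.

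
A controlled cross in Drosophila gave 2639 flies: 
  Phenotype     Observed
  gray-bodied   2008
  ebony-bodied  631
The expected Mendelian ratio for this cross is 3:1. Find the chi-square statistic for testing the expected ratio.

1.670

The 3:1 ratio has 4 parts, so with N = 2639 the expected counts are:
  gray-bodied: 2639 × 3/4 = 1979.25
  ebony-bodied: 2639 × 1/4 = 659.75
χ² = Σ (O − E)² / E
  gray-bodied: (2008 − 1979.25)² / 1979.25 = 0.4176
  ebony-bodied: (631 − 659.75)² / 659.75 = 1.2528
χ² = 0.4176 + 1.2528 = 1.6704 ≈ 1.670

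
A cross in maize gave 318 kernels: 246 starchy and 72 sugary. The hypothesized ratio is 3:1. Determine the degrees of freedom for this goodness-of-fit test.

1

A goodness-of-fit test with 2 phenotype classes has df = 2 − 1 = 1.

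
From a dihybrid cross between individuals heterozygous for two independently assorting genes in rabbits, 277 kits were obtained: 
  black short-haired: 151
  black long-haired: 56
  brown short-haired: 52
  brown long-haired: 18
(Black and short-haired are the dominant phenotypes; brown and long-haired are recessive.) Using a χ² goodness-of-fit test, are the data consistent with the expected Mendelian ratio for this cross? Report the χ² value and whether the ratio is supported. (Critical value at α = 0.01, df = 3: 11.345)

0.494; consistent

A dihybrid F₂ with independent assortment and complete dominance at both loci gives a 9:3:3:1 phenotypic ratio.
Under the 9:3:3:1 hypothesis (Σ ratio = 16, N = 277):
  black short-haired: 277 × 9/16 = 155.8125
  black long-haired: 277 × 3/16 = 51.9375
  brown short-haired: 277 × 3/16 = 51.9375
  brown long-haired: 277 × 1/16 = 17.3125
χ² = Σ (O − E)² / E
  black short-haired: (151 − 155.8125)² / 155.8125 = 0.1486
  black long-haired: (56 − 51.9375)² / 51.9375 = 0.3178
  brown short-haired: (52 − 51.9375)² / 51.9375 = 0.0001
  brown long-haired: (18 − 17.3125)² / 17.3125 = 0.0273
χ² = 0.1486 + 0.3178 + 0.0001 + 0.0273 = 0.4938 ≈ 0.494
Degrees of freedom = 4 − 1 = 3; critical value at α = 0.01 is 11.345.
Since 0.494 < 11.345, we fail to reject the null hypothesis — the data are consistent with the 9:3:3:1 ratio.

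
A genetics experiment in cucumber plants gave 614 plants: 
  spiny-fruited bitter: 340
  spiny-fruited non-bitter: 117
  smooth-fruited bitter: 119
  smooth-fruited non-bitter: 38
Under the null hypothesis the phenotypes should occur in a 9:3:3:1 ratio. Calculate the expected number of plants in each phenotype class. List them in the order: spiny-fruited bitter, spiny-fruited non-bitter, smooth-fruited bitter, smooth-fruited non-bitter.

Total ratio parts = 16. Expected numbers out of 614:
  spiny-fruited bitter: 614 × 9/16 = 345.375
  spiny-fruited non-bitter: 614 × 3/16 = 115.125
  smooth-fruited bitter: 614 × 3/16 = 115.125
  smooth-fruited non-bitter: 614 × 1/16 = 38.375

345.375, 115.125, 115.125, 38.375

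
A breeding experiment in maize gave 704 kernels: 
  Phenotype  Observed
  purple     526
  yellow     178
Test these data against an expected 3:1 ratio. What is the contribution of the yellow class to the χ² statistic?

Total ratio parts = 4. Expected numbers out of 704:
  purple: 704 × 3/4 = 528
  yellow: 704 × 1/4 = 176
Contribution of yellow: (178 − 176)² / 176 = 0.0227

0.023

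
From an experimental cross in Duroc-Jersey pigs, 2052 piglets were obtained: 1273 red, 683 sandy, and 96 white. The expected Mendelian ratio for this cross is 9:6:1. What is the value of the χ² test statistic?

Expected counts for N = 2052 under a 9:6:1 ratio (total parts = 16):
  red: 2052 × 9/16 = 1154.25
  sandy: 2052 × 6/16 = 769.5
  white: 2052 × 1/16 = 128.25
χ² = Σ (O − E)² / E
  red: (1273 − 1154.25)² / 1154.25 = 12.2171
  sandy: (683 − 769.5)² / 769.5 = 9.7235
  white: (96 − 128.25)² / 128.25 = 8.1096
χ² = 12.2171 + 9.7235 + 8.1096 = 30.0502 ≈ 30.050

30.050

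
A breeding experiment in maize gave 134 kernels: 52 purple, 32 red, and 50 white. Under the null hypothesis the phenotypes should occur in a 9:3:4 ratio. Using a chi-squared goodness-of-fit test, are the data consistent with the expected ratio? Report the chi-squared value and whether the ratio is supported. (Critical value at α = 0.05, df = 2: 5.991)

17.257; not consistent

Under the 9:3:4 hypothesis (Σ ratio = 16, N = 134):
  purple: 134 × 9/16 = 75.375
  red: 134 × 3/16 = 25.125
  white: 134 × 4/16 = 33.5
χ² = Σ (O − E)² / E
  purple: (52 − 75.375)² / 75.375 = 7.2490
  red: (32 − 25.125)² / 25.125 = 1.8812
  white: (50 − 33.5)² / 33.5 = 8.1269
χ² = 7.2490 + 1.8812 + 8.1269 = 17.2571 ≈ 17.257
Degrees of freedom = 3 − 1 = 2; critical value at α = 0.05 is 5.991.
Since 17.257 > 5.991, we reject the null hypothesis — the data do not fit the 9:3:4 ratio.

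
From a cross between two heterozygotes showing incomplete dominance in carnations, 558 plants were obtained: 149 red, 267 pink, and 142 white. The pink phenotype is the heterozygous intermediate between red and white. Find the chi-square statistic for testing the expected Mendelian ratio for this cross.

1.208

With incomplete dominance, a heterozygote × heterozygote cross gives a 1:2:1 phenotypic ratio.
The 1:2:1 ratio has 4 parts, so with N = 558 the expected counts are:
  red: 558 × 1/4 = 139.5
  pink: 558 × 2/4 = 279
  white: 558 × 1/4 = 139.5
χ² = Σ (O − E)² / E
  red: (149 − 139.5)² / 139.5 = 0.6470
  pink: (267 − 279)² / 279 = 0.5161
  white: (142 − 139.5)² / 139.5 = 0.0448
χ² = 0.6470 + 0.5161 + 0.0448 = 1.2079 ≈ 1.208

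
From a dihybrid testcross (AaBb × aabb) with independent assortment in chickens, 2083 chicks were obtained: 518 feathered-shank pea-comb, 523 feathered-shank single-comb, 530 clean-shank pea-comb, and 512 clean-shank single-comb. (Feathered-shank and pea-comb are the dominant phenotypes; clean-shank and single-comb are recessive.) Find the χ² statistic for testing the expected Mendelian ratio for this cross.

A dihybrid testcross with independent assortment gives a 1:1:1:1 ratio.
The 1:1:1:1 ratio has 4 parts, so with N = 2083 the expected counts are:
  feathered-shank pea-comb: 2083 × 1/4 = 520.75
  feathered-shank single-comb: 2083 × 1/4 = 520.75
  clean-shank pea-comb: 2083 × 1/4 = 520.75
  clean-shank single-comb: 2083 × 1/4 = 520.75
χ² = Σ (O − E)² / E
  feathered-shank pea-comb: (518 − 520.75)² / 520.75 = 0.0145
  feathered-shank single-comb: (523 − 520.75)² / 520.75 = 0.0097
  clean-shank pea-comb: (530 − 520.75)² / 520.75 = 0.1643
  clean-shank single-comb: (512 − 520.75)² / 520.75 = 0.1470
χ² = 0.0145 + 0.0097 + 0.1643 + 0.1470 = 0.3355 ≈ 0.336

0.336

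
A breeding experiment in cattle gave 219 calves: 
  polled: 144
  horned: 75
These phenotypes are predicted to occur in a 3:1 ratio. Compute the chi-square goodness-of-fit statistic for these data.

The 3:1 ratio has 4 parts, so with N = 219 the expected counts are:
  polled: 219 × 3/4 = 164.25
  horned: 219 × 1/4 = 54.75
χ² = Σ (O − E)² / E
  polled: (144 − 164.25)² / 164.25 = 2.4966
  horned: (75 − 54.75)² / 54.75 = 7.4897
χ² = 2.4966 + 7.4897 = 9.9863 ≈ 9.986

9.986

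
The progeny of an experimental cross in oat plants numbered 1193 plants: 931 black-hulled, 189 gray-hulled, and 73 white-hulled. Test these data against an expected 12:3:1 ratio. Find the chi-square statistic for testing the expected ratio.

Expected counts for N = 1193 under a 12:3:1 ratio (total parts = 16):
  black-hulled: 1193 × 12/16 = 894.75
  gray-hulled: 1193 × 3/16 = 223.6875
  white-hulled: 1193 × 1/16 = 74.5625
χ² = Σ (O − E)² / E
  black-hulled: (931 − 894.75)² / 894.75 = 1.4686
  gray-hulled: (189 − 223.6875)² / 223.6875 = 5.3790
  white-hulled: (73 − 74.5625)² / 74.5625 = 0.0327
χ² = 1.4686 + 5.3790 + 0.0327 = 6.8803 ≈ 6.880

6.880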